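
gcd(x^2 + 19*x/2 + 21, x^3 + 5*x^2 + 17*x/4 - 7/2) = x + 7/2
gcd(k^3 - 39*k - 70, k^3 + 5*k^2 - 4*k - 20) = k^2 + 7*k + 10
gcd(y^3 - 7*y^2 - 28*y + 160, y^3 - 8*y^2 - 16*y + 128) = y^2 - 12*y + 32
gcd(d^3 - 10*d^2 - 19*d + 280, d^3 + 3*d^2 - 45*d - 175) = d^2 - 2*d - 35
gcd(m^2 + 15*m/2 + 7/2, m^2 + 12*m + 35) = m + 7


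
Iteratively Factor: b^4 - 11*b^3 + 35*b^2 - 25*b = (b - 5)*(b^3 - 6*b^2 + 5*b) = (b - 5)^2*(b^2 - b) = (b - 5)^2*(b - 1)*(b)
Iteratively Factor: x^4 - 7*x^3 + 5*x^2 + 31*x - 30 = (x - 5)*(x^3 - 2*x^2 - 5*x + 6) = (x - 5)*(x + 2)*(x^2 - 4*x + 3) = (x - 5)*(x - 1)*(x + 2)*(x - 3)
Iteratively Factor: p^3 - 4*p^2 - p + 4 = (p - 4)*(p^2 - 1) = (p - 4)*(p + 1)*(p - 1)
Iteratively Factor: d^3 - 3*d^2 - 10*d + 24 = (d - 4)*(d^2 + d - 6) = (d - 4)*(d - 2)*(d + 3)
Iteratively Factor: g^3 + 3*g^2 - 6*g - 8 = (g - 2)*(g^2 + 5*g + 4) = (g - 2)*(g + 1)*(g + 4)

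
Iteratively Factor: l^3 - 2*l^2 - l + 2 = (l - 1)*(l^2 - l - 2) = (l - 1)*(l + 1)*(l - 2)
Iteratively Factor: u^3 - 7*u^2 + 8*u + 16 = (u - 4)*(u^2 - 3*u - 4) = (u - 4)*(u + 1)*(u - 4)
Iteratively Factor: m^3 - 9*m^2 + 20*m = (m - 4)*(m^2 - 5*m) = (m - 5)*(m - 4)*(m)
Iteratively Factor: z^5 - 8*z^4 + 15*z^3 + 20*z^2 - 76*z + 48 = (z - 2)*(z^4 - 6*z^3 + 3*z^2 + 26*z - 24) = (z - 2)*(z + 2)*(z^3 - 8*z^2 + 19*z - 12) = (z - 4)*(z - 2)*(z + 2)*(z^2 - 4*z + 3) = (z - 4)*(z - 3)*(z - 2)*(z + 2)*(z - 1)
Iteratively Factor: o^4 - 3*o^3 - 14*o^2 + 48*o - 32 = (o - 1)*(o^3 - 2*o^2 - 16*o + 32) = (o - 4)*(o - 1)*(o^2 + 2*o - 8) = (o - 4)*(o - 2)*(o - 1)*(o + 4)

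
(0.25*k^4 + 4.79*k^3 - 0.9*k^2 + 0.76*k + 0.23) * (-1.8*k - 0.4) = -0.45*k^5 - 8.722*k^4 - 0.296*k^3 - 1.008*k^2 - 0.718*k - 0.092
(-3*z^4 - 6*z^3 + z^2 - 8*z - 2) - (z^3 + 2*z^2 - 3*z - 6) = -3*z^4 - 7*z^3 - z^2 - 5*z + 4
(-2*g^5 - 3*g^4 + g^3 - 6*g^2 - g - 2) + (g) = -2*g^5 - 3*g^4 + g^3 - 6*g^2 - 2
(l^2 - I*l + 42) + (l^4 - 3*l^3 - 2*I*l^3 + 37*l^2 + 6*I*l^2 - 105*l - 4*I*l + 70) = l^4 - 3*l^3 - 2*I*l^3 + 38*l^2 + 6*I*l^2 - 105*l - 5*I*l + 112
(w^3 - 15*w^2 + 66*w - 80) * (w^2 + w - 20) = w^5 - 14*w^4 + 31*w^3 + 286*w^2 - 1400*w + 1600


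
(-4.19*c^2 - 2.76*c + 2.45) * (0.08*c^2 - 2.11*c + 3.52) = -0.3352*c^4 + 8.6201*c^3 - 8.7292*c^2 - 14.8847*c + 8.624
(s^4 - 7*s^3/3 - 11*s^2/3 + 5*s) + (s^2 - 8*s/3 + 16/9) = s^4 - 7*s^3/3 - 8*s^2/3 + 7*s/3 + 16/9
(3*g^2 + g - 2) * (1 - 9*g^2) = -27*g^4 - 9*g^3 + 21*g^2 + g - 2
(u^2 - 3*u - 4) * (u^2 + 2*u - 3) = u^4 - u^3 - 13*u^2 + u + 12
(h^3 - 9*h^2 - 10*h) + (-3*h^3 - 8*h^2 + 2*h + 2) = -2*h^3 - 17*h^2 - 8*h + 2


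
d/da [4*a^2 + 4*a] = 8*a + 4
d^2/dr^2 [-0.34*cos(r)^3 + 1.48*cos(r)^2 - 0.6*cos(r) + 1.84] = 0.855*cos(r) - 2.96*cos(2*r) + 0.765*cos(3*r)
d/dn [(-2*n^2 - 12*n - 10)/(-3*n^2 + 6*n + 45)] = 16*(-n^2 - 5*n - 10)/(3*(n^4 - 4*n^3 - 26*n^2 + 60*n + 225))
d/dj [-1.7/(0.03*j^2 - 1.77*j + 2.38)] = (0.102*j - 3.009)/(0.03*j^2 - 1.77*j + 2.38)^2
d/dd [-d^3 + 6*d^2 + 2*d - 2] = -3*d^2 + 12*d + 2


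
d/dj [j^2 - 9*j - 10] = 2*j - 9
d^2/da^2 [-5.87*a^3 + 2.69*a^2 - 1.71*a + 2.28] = 5.38 - 35.22*a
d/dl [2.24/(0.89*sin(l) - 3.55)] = -1.9936*cos(l)/(0.89*sin(l) - 3.55)^2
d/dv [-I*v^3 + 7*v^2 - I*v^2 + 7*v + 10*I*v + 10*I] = -3*I*v^2 + 2*v*(7 - I) + 7 + 10*I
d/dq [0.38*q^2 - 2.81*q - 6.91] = 0.76*q - 2.81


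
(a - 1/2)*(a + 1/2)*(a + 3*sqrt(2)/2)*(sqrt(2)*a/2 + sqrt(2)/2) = sqrt(2)*a^4/2 + sqrt(2)*a^3/2 + 3*a^3/2 - sqrt(2)*a^2/8 + 3*a^2/2 - 3*a/8 - sqrt(2)*a/8 - 3/8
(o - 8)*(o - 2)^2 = o^3 - 12*o^2 + 36*o - 32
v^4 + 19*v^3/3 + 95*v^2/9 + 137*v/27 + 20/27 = (v + 1/3)^2*(v + 5/3)*(v + 4)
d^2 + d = d*(d + 1)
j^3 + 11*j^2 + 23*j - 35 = (j - 1)*(j + 5)*(j + 7)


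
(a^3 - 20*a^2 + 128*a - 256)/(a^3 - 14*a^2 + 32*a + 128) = (a - 4)/(a + 2)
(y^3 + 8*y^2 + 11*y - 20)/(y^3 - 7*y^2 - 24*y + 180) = (y^2 + 3*y - 4)/(y^2 - 12*y + 36)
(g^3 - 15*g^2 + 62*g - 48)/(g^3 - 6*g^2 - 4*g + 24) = (g^2 - 9*g + 8)/(g^2 - 4)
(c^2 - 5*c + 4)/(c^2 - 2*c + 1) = (c - 4)/(c - 1)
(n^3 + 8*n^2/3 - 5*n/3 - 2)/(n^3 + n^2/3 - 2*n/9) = 3*(n^2 + 2*n - 3)/(n*(3*n - 1))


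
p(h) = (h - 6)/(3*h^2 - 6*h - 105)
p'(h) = (6 - 6*h)*(h - 6)/(3*h^2 - 6*h - 105)^2 + 1/(3*h^2 - 6*h - 105)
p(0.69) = 0.05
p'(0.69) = -0.01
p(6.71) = -0.07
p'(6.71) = -0.33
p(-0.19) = 0.06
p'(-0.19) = -0.01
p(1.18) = 0.04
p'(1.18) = -0.01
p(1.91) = 0.04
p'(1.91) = -0.01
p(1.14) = 0.05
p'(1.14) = -0.01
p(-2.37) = 0.11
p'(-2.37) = -0.04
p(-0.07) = 0.06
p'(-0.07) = -0.01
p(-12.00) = -0.05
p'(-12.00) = -0.00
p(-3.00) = 0.15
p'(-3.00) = -0.08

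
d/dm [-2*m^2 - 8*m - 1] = -4*m - 8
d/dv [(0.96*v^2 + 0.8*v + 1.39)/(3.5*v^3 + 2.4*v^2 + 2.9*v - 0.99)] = (-3.36*v^4 - 5.6*v^3 - 13.731*v^2 - 8.5728*v - 4.823)/(12.25*v^6 + 16.8*v^5 + 26.06*v^4 + 6.99*v^3 + 3.658*v^2 - 5.742*v + 0.9801)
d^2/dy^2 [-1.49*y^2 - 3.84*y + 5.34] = -2.98000000000000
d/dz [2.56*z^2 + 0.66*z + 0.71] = 5.12*z + 0.66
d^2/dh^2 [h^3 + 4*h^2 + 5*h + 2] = 6*h + 8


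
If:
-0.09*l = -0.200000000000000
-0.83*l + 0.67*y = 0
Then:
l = 2.22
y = 2.75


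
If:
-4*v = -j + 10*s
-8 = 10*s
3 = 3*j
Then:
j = 1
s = -4/5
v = 9/4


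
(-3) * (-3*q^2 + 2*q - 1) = 9*q^2 - 6*q + 3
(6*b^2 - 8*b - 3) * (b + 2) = 6*b^3 + 4*b^2 - 19*b - 6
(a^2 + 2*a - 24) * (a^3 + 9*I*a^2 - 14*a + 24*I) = a^5 + 2*a^4 + 9*I*a^4 - 38*a^3 + 18*I*a^3 - 28*a^2 - 192*I*a^2 + 336*a + 48*I*a - 576*I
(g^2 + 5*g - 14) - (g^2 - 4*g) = 9*g - 14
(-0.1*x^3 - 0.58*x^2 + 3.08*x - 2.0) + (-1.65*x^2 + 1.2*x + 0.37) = -0.1*x^3 - 2.23*x^2 + 4.28*x - 1.63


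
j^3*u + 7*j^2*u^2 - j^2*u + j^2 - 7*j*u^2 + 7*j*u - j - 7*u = (j - 1)*(j + 7*u)*(j*u + 1)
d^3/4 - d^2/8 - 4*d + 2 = (d/4 + 1)*(d - 4)*(d - 1/2)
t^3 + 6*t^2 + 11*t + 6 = (t + 1)*(t + 2)*(t + 3)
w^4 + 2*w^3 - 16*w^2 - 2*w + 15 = (w - 3)*(w - 1)*(w + 1)*(w + 5)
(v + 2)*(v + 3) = v^2 + 5*v + 6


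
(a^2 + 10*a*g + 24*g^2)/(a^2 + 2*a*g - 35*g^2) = (a^2 + 10*a*g + 24*g^2)/(a^2 + 2*a*g - 35*g^2)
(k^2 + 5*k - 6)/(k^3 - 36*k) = (k - 1)/(k*(k - 6))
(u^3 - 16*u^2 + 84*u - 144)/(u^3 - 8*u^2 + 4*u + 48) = (u - 6)/(u + 2)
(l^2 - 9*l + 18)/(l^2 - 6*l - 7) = (-l^2 + 9*l - 18)/(-l^2 + 6*l + 7)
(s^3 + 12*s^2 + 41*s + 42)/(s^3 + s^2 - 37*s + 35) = (s^2 + 5*s + 6)/(s^2 - 6*s + 5)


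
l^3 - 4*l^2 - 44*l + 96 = (l - 8)*(l - 2)*(l + 6)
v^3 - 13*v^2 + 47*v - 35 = (v - 7)*(v - 5)*(v - 1)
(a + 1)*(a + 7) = a^2 + 8*a + 7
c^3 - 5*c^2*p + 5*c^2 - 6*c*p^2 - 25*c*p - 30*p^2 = (c + 5)*(c - 6*p)*(c + p)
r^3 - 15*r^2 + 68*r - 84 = (r - 7)*(r - 6)*(r - 2)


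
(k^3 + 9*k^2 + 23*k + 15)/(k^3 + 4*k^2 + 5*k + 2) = (k^2 + 8*k + 15)/(k^2 + 3*k + 2)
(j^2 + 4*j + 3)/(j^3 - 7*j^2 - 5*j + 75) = (j + 1)/(j^2 - 10*j + 25)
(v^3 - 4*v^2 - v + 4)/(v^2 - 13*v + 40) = (v^3 - 4*v^2 - v + 4)/(v^2 - 13*v + 40)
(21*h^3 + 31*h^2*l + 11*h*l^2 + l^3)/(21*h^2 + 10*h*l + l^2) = h + l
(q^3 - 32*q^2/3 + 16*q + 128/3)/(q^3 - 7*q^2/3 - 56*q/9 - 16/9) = 3*(q - 8)/(3*q + 1)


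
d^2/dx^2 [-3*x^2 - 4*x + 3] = -6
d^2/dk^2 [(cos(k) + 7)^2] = -14*cos(k) - 2*cos(2*k)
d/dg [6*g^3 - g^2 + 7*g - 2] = 18*g^2 - 2*g + 7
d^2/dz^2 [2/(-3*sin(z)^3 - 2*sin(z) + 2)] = 2*(81*sin(z)^6 - 96*sin(z)^4 + 54*sin(z)^3 - 32*sin(z)^2 - 32*sin(z) - 8)/(3*sin(z)^3 + 2*sin(z) - 2)^3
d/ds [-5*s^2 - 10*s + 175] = -10*s - 10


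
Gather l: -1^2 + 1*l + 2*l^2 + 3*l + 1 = 2*l^2 + 4*l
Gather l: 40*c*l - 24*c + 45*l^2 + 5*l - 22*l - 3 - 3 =-24*c + 45*l^2 + l*(40*c - 17) - 6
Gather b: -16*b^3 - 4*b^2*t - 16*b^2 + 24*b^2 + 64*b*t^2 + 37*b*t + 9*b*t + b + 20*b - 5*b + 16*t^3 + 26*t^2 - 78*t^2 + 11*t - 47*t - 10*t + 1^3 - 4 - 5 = -16*b^3 + b^2*(8 - 4*t) + b*(64*t^2 + 46*t + 16) + 16*t^3 - 52*t^2 - 46*t - 8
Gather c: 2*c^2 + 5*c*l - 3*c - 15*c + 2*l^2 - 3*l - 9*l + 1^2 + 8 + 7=2*c^2 + c*(5*l - 18) + 2*l^2 - 12*l + 16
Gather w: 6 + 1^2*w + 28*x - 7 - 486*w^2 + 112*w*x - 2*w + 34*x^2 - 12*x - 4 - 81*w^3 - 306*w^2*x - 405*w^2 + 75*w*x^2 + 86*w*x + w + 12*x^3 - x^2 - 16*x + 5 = -81*w^3 + w^2*(-306*x - 891) + w*(75*x^2 + 198*x) + 12*x^3 + 33*x^2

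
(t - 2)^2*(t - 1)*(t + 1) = t^4 - 4*t^3 + 3*t^2 + 4*t - 4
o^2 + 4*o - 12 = (o - 2)*(o + 6)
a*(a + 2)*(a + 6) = a^3 + 8*a^2 + 12*a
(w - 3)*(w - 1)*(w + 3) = w^3 - w^2 - 9*w + 9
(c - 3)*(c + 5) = c^2 + 2*c - 15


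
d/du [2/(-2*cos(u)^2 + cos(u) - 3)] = 2*(1 - 4*cos(u))*sin(u)/(-cos(u) + cos(2*u) + 4)^2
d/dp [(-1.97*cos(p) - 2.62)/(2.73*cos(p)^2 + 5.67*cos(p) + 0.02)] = (5.3781*sin(p)^2 - 14.3052*cos(p) - 20.1941)*sin(p)/(2.73*cos(p)^2 + 5.67*cos(p) + 0.02)^2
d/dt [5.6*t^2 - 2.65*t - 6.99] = 11.2*t - 2.65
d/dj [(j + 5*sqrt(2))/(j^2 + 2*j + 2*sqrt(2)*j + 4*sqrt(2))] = (j^2 + 2*j + 2*sqrt(2)*j - 2*(j + 5*sqrt(2))*(j + 1 + sqrt(2)) + 4*sqrt(2))/(j^2 + 2*j + 2*sqrt(2)*j + 4*sqrt(2))^2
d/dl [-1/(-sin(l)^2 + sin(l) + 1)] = (1 - 2*sin(l))*cos(l)/(sin(l) + cos(l)^2)^2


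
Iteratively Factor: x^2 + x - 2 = (x + 2)*(x - 1)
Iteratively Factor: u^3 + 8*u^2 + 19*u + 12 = (u + 1)*(u^2 + 7*u + 12) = (u + 1)*(u + 3)*(u + 4)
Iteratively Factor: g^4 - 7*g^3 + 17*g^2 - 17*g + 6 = (g - 1)*(g^3 - 6*g^2 + 11*g - 6) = (g - 1)^2*(g^2 - 5*g + 6) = (g - 2)*(g - 1)^2*(g - 3)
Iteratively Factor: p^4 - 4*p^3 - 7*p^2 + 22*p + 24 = (p - 4)*(p^3 - 7*p - 6) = (p - 4)*(p - 3)*(p^2 + 3*p + 2) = (p - 4)*(p - 3)*(p + 2)*(p + 1)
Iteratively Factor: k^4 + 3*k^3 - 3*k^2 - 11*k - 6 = (k + 1)*(k^3 + 2*k^2 - 5*k - 6) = (k + 1)^2*(k^2 + k - 6) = (k - 2)*(k + 1)^2*(k + 3)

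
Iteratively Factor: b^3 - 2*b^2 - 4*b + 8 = (b - 2)*(b^2 - 4) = (b - 2)*(b + 2)*(b - 2)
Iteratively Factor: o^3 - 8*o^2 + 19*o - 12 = (o - 4)*(o^2 - 4*o + 3) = (o - 4)*(o - 1)*(o - 3)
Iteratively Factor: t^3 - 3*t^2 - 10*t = (t - 5)*(t^2 + 2*t) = t*(t - 5)*(t + 2)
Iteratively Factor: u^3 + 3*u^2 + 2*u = (u)*(u^2 + 3*u + 2) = u*(u + 2)*(u + 1)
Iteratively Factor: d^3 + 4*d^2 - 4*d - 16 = (d + 4)*(d^2 - 4) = (d + 2)*(d + 4)*(d - 2)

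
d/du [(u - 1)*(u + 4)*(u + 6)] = 3*u^2 + 18*u + 14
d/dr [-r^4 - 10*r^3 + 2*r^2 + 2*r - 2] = -4*r^3 - 30*r^2 + 4*r + 2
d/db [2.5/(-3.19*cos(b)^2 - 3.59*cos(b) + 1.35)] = -(15.95*cos(b) + 8.975)*sin(b)/(3.19*cos(b)^2 + 3.59*cos(b) - 1.35)^2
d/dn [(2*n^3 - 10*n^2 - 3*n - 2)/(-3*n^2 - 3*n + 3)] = (-2*n^4 - 4*n^3 + 13*n^2 - 24*n - 5)/(3*(n^4 + 2*n^3 - n^2 - 2*n + 1))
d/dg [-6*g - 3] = -6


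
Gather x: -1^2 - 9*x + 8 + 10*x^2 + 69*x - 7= 10*x^2 + 60*x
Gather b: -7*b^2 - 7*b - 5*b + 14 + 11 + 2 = -7*b^2 - 12*b + 27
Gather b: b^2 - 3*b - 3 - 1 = b^2 - 3*b - 4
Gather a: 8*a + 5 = 8*a + 5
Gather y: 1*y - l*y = y*(1 - l)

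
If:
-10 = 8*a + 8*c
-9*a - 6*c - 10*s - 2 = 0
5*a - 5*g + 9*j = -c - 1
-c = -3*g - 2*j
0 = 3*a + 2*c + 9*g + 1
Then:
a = 645/112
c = -785/112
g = -53/112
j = -313/112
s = -1319/1120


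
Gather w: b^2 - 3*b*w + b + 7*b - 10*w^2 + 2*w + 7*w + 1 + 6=b^2 + 8*b - 10*w^2 + w*(9 - 3*b) + 7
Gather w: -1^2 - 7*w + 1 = -7*w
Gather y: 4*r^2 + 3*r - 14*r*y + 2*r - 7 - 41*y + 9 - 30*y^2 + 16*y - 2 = 4*r^2 + 5*r - 30*y^2 + y*(-14*r - 25)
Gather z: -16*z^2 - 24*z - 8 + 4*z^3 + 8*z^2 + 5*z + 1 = 4*z^3 - 8*z^2 - 19*z - 7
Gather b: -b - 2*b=-3*b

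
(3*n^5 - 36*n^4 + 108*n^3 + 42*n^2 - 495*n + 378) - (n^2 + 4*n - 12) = 3*n^5 - 36*n^4 + 108*n^3 + 41*n^2 - 499*n + 390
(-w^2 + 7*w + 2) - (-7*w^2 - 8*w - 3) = 6*w^2 + 15*w + 5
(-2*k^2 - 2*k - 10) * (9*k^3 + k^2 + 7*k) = -18*k^5 - 20*k^4 - 106*k^3 - 24*k^2 - 70*k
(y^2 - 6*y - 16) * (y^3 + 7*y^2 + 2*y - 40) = y^5 + y^4 - 56*y^3 - 164*y^2 + 208*y + 640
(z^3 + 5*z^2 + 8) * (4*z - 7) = 4*z^4 + 13*z^3 - 35*z^2 + 32*z - 56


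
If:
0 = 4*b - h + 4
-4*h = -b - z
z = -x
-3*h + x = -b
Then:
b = -14/13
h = -4/13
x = 2/13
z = -2/13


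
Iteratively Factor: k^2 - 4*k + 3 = (k - 3)*(k - 1)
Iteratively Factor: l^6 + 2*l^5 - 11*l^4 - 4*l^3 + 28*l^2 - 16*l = (l - 1)*(l^5 + 3*l^4 - 8*l^3 - 12*l^2 + 16*l) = l*(l - 1)*(l^4 + 3*l^3 - 8*l^2 - 12*l + 16) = l*(l - 2)*(l - 1)*(l^3 + 5*l^2 + 2*l - 8) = l*(l - 2)*(l - 1)*(l + 2)*(l^2 + 3*l - 4) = l*(l - 2)*(l - 1)*(l + 2)*(l + 4)*(l - 1)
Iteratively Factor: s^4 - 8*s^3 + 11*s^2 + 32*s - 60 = (s - 3)*(s^3 - 5*s^2 - 4*s + 20) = (s - 5)*(s - 3)*(s^2 - 4) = (s - 5)*(s - 3)*(s - 2)*(s + 2)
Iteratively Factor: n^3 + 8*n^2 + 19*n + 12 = (n + 1)*(n^2 + 7*n + 12) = (n + 1)*(n + 4)*(n + 3)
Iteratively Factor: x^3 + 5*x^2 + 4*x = (x + 1)*(x^2 + 4*x) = x*(x + 1)*(x + 4)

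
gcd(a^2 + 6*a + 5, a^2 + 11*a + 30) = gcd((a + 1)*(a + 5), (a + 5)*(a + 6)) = a + 5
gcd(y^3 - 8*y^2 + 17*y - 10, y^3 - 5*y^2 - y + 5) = y^2 - 6*y + 5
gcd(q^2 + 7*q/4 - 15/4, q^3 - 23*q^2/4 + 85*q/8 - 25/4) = q - 5/4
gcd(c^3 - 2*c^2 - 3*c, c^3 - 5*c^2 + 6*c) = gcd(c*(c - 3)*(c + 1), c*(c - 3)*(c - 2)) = c^2 - 3*c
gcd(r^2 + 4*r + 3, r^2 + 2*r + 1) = r + 1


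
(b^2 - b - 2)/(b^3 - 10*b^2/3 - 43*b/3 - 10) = 3*(b - 2)/(3*b^2 - 13*b - 30)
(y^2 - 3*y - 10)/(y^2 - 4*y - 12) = (y - 5)/(y - 6)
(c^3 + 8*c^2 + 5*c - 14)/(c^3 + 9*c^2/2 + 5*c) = 2*(c^2 + 6*c - 7)/(c*(2*c + 5))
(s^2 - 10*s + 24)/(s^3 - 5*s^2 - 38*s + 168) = (s - 6)/(s^2 - s - 42)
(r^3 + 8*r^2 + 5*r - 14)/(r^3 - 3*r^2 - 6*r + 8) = (r + 7)/(r - 4)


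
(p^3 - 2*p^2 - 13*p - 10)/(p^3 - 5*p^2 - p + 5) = (p + 2)/(p - 1)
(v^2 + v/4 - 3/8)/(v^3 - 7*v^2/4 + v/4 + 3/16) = 2*(4*v + 3)/(8*v^2 - 10*v - 3)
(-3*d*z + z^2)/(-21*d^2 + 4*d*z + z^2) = z/(7*d + z)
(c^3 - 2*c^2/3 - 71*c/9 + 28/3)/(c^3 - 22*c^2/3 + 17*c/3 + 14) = (c^2 + 5*c/3 - 4)/(c^2 - 5*c - 6)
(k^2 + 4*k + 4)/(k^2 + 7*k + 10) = (k + 2)/(k + 5)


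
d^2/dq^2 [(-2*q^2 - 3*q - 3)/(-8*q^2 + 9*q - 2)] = 2*(336*q^3 + 480*q^2 - 792*q + 257)/(512*q^6 - 1728*q^5 + 2328*q^4 - 1593*q^3 + 582*q^2 - 108*q + 8)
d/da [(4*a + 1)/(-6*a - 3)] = -2/(12*a^2 + 12*a + 3)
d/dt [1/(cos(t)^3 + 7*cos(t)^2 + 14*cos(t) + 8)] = (3*cos(t)^2 + 14*cos(t) + 14)*sin(t)/(cos(t)^3 + 7*cos(t)^2 + 14*cos(t) + 8)^2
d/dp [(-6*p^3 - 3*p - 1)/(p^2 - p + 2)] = (-6*p^4 + 12*p^3 - 33*p^2 + 2*p - 7)/(p^4 - 2*p^3 + 5*p^2 - 4*p + 4)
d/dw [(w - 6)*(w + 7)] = 2*w + 1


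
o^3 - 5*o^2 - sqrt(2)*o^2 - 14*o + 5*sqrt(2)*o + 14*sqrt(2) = (o - 7)*(o + 2)*(o - sqrt(2))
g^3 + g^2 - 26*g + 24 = (g - 4)*(g - 1)*(g + 6)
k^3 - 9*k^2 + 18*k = k*(k - 6)*(k - 3)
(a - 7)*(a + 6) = a^2 - a - 42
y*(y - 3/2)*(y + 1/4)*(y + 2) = y^4 + 3*y^3/4 - 23*y^2/8 - 3*y/4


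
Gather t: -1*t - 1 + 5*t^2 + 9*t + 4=5*t^2 + 8*t + 3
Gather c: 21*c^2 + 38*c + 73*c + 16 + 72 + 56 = 21*c^2 + 111*c + 144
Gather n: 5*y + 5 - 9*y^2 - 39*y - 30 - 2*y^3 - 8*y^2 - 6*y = -2*y^3 - 17*y^2 - 40*y - 25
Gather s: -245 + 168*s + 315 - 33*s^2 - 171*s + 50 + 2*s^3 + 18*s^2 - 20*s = 2*s^3 - 15*s^2 - 23*s + 120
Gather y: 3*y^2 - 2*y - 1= 3*y^2 - 2*y - 1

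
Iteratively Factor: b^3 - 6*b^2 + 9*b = (b - 3)*(b^2 - 3*b) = b*(b - 3)*(b - 3)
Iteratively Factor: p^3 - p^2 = (p - 1)*(p^2) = p*(p - 1)*(p)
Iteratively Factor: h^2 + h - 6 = (h - 2)*(h + 3)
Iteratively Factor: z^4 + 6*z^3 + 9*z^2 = (z)*(z^3 + 6*z^2 + 9*z) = z*(z + 3)*(z^2 + 3*z) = z*(z + 3)^2*(z)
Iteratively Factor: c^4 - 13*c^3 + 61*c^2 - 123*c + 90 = (c - 2)*(c^3 - 11*c^2 + 39*c - 45) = (c - 3)*(c - 2)*(c^2 - 8*c + 15) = (c - 3)^2*(c - 2)*(c - 5)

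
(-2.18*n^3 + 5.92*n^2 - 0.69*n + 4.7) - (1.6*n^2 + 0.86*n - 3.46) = -2.18*n^3 + 4.32*n^2 - 1.55*n + 8.16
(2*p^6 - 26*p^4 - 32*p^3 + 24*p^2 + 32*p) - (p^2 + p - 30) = 2*p^6 - 26*p^4 - 32*p^3 + 23*p^2 + 31*p + 30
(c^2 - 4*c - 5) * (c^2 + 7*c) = c^4 + 3*c^3 - 33*c^2 - 35*c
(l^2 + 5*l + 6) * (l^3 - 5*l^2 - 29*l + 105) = l^5 - 48*l^3 - 70*l^2 + 351*l + 630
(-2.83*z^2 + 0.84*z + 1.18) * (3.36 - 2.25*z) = 6.3675*z^3 - 11.3988*z^2 + 0.1674*z + 3.9648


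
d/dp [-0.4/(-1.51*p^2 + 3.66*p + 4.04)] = (1.464 - 1.208*p)/(-1.51*p^2 + 3.66*p + 4.04)^2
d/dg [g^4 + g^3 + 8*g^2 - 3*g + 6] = 4*g^3 + 3*g^2 + 16*g - 3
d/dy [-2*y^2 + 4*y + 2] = 4 - 4*y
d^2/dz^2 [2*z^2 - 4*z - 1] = 4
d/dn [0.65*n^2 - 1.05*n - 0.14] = 1.3*n - 1.05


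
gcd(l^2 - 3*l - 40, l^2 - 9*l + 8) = l - 8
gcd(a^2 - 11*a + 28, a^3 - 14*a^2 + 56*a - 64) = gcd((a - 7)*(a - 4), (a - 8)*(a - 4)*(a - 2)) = a - 4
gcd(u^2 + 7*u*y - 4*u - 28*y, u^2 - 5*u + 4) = u - 4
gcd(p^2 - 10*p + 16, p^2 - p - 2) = p - 2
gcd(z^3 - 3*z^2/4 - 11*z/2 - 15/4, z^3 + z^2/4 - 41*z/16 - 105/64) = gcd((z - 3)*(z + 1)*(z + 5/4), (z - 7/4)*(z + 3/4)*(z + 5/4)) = z + 5/4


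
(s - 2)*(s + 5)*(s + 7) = s^3 + 10*s^2 + 11*s - 70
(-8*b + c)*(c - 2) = -8*b*c + 16*b + c^2 - 2*c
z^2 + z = z*(z + 1)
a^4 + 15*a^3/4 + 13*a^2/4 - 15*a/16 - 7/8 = (a - 1/2)*(a + 1/2)*(a + 7/4)*(a + 2)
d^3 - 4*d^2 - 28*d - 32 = (d - 8)*(d + 2)^2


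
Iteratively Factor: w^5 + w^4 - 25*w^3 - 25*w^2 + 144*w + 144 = (w - 4)*(w^4 + 5*w^3 - 5*w^2 - 45*w - 36) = (w - 4)*(w + 4)*(w^3 + w^2 - 9*w - 9) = (w - 4)*(w + 1)*(w + 4)*(w^2 - 9) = (w - 4)*(w - 3)*(w + 1)*(w + 4)*(w + 3)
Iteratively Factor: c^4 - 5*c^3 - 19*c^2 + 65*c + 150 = (c + 2)*(c^3 - 7*c^2 - 5*c + 75) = (c + 2)*(c + 3)*(c^2 - 10*c + 25) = (c - 5)*(c + 2)*(c + 3)*(c - 5)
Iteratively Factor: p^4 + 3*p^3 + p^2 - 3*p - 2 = (p + 1)*(p^3 + 2*p^2 - p - 2) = (p - 1)*(p + 1)*(p^2 + 3*p + 2) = (p - 1)*(p + 1)*(p + 2)*(p + 1)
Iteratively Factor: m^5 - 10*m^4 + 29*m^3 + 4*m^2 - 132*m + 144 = (m - 3)*(m^4 - 7*m^3 + 8*m^2 + 28*m - 48) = (m - 3)*(m + 2)*(m^3 - 9*m^2 + 26*m - 24) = (m - 3)^2*(m + 2)*(m^2 - 6*m + 8) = (m - 3)^2*(m - 2)*(m + 2)*(m - 4)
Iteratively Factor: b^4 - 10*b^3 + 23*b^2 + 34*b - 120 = (b + 2)*(b^3 - 12*b^2 + 47*b - 60) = (b - 4)*(b + 2)*(b^2 - 8*b + 15) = (b - 5)*(b - 4)*(b + 2)*(b - 3)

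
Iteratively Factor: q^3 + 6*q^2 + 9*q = (q)*(q^2 + 6*q + 9) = q*(q + 3)*(q + 3)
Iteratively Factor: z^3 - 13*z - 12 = (z - 4)*(z^2 + 4*z + 3) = (z - 4)*(z + 3)*(z + 1)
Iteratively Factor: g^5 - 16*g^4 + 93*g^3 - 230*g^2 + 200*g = (g - 5)*(g^4 - 11*g^3 + 38*g^2 - 40*g) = (g - 5)*(g - 4)*(g^3 - 7*g^2 + 10*g) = (g - 5)*(g - 4)*(g - 2)*(g^2 - 5*g) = g*(g - 5)*(g - 4)*(g - 2)*(g - 5)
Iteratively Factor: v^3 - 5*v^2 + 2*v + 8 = (v - 4)*(v^2 - v - 2) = (v - 4)*(v - 2)*(v + 1)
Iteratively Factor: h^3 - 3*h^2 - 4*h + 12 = (h - 2)*(h^2 - h - 6) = (h - 3)*(h - 2)*(h + 2)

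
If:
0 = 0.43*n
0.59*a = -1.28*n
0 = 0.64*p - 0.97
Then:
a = 0.00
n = 0.00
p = 1.52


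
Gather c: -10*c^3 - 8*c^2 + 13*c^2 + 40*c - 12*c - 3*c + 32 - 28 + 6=-10*c^3 + 5*c^2 + 25*c + 10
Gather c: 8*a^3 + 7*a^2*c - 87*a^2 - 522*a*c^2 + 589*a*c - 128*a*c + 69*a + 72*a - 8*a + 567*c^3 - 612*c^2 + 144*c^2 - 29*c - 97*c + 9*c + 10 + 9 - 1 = 8*a^3 - 87*a^2 + 133*a + 567*c^3 + c^2*(-522*a - 468) + c*(7*a^2 + 461*a - 117) + 18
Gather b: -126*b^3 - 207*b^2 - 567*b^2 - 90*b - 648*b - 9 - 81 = -126*b^3 - 774*b^2 - 738*b - 90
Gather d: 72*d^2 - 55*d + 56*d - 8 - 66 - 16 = 72*d^2 + d - 90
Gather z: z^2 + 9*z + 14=z^2 + 9*z + 14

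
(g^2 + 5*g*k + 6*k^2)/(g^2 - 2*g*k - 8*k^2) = (g + 3*k)/(g - 4*k)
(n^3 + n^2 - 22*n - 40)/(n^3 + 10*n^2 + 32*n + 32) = (n - 5)/(n + 4)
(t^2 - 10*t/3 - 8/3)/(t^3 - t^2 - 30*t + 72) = (t + 2/3)/(t^2 + 3*t - 18)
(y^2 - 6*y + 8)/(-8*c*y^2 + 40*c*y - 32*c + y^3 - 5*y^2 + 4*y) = (y - 2)/(-8*c*y + 8*c + y^2 - y)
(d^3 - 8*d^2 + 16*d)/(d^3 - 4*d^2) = (d - 4)/d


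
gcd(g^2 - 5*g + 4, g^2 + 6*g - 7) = g - 1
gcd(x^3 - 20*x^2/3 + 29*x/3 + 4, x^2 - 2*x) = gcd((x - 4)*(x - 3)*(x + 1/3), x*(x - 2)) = 1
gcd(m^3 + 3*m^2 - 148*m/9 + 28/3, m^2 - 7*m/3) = m - 7/3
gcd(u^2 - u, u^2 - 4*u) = u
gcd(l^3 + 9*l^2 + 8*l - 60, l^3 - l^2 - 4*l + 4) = l - 2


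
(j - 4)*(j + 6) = j^2 + 2*j - 24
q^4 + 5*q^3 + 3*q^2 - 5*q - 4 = (q - 1)*(q + 1)^2*(q + 4)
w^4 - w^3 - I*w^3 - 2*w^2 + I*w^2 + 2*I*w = w*(w - 2)*(w + 1)*(w - I)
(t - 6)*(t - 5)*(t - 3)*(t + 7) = t^4 - 7*t^3 - 35*t^2 + 351*t - 630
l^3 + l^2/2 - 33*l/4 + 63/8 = (l - 3/2)^2*(l + 7/2)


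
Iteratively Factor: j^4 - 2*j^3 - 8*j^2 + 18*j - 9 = (j - 1)*(j^3 - j^2 - 9*j + 9) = (j - 1)^2*(j^2 - 9) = (j - 3)*(j - 1)^2*(j + 3)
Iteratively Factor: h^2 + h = (h)*(h + 1)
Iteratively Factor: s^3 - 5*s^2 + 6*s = (s - 2)*(s^2 - 3*s) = (s - 3)*(s - 2)*(s)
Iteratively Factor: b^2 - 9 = (b + 3)*(b - 3)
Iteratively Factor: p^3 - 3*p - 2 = (p - 2)*(p^2 + 2*p + 1) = (p - 2)*(p + 1)*(p + 1)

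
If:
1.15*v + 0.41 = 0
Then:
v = -0.36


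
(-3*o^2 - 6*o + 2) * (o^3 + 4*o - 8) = -3*o^5 - 6*o^4 - 10*o^3 + 56*o - 16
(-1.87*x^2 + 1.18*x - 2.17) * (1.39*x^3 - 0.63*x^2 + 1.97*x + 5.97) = -2.5993*x^5 + 2.8183*x^4 - 7.4436*x^3 - 7.4722*x^2 + 2.7697*x - 12.9549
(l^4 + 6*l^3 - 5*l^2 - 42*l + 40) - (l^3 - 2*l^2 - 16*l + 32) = l^4 + 5*l^3 - 3*l^2 - 26*l + 8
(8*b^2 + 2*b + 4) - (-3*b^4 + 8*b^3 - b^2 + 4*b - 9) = 3*b^4 - 8*b^3 + 9*b^2 - 2*b + 13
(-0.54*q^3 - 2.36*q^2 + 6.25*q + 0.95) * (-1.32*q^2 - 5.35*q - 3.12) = 0.7128*q^5 + 6.0042*q^4 + 6.0608*q^3 - 27.3283*q^2 - 24.5825*q - 2.964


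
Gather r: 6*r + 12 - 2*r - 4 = 4*r + 8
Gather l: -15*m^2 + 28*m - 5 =-15*m^2 + 28*m - 5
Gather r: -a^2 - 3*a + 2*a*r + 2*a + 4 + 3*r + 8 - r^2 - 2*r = -a^2 - a - r^2 + r*(2*a + 1) + 12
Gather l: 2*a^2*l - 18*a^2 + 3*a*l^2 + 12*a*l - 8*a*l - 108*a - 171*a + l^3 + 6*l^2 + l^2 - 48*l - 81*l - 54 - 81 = -18*a^2 - 279*a + l^3 + l^2*(3*a + 7) + l*(2*a^2 + 4*a - 129) - 135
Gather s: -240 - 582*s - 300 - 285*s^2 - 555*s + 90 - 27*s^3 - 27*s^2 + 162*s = -27*s^3 - 312*s^2 - 975*s - 450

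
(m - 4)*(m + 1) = m^2 - 3*m - 4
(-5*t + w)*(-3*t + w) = 15*t^2 - 8*t*w + w^2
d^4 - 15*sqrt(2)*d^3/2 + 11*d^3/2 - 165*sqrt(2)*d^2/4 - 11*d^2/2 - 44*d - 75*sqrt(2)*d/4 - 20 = (d + 1/2)*(d + 5)*(d - 8*sqrt(2))*(d + sqrt(2)/2)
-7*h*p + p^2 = p*(-7*h + p)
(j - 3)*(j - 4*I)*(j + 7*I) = j^3 - 3*j^2 + 3*I*j^2 + 28*j - 9*I*j - 84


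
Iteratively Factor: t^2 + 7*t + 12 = (t + 3)*(t + 4)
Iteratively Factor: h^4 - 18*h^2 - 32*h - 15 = (h + 3)*(h^3 - 3*h^2 - 9*h - 5) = (h + 1)*(h + 3)*(h^2 - 4*h - 5) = (h - 5)*(h + 1)*(h + 3)*(h + 1)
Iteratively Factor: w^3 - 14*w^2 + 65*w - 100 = (w - 5)*(w^2 - 9*w + 20) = (w - 5)*(w - 4)*(w - 5)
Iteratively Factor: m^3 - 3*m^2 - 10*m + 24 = (m - 4)*(m^2 + m - 6) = (m - 4)*(m + 3)*(m - 2)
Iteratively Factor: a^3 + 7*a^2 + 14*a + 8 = (a + 2)*(a^2 + 5*a + 4) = (a + 1)*(a + 2)*(a + 4)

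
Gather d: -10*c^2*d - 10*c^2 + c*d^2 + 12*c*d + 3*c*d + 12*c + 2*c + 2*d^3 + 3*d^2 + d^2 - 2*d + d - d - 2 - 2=-10*c^2 + 14*c + 2*d^3 + d^2*(c + 4) + d*(-10*c^2 + 15*c - 2) - 4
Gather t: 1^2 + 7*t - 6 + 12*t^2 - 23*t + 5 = 12*t^2 - 16*t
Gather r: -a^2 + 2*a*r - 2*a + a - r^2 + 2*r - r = -a^2 - a - r^2 + r*(2*a + 1)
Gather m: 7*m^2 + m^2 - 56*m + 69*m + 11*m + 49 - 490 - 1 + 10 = 8*m^2 + 24*m - 432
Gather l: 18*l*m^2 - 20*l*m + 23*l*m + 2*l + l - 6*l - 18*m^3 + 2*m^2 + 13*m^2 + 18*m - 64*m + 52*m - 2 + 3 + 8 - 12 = l*(18*m^2 + 3*m - 3) - 18*m^3 + 15*m^2 + 6*m - 3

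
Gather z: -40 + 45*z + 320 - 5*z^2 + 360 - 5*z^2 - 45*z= 640 - 10*z^2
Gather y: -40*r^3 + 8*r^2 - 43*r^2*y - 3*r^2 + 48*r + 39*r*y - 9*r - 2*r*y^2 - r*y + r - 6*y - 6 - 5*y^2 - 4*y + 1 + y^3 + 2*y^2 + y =-40*r^3 + 5*r^2 + 40*r + y^3 + y^2*(-2*r - 3) + y*(-43*r^2 + 38*r - 9) - 5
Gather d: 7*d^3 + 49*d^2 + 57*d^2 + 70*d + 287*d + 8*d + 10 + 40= 7*d^3 + 106*d^2 + 365*d + 50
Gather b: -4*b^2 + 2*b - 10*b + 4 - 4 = -4*b^2 - 8*b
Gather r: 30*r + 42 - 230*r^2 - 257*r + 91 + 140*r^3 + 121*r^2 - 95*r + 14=140*r^3 - 109*r^2 - 322*r + 147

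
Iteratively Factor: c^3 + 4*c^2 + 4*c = (c + 2)*(c^2 + 2*c) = c*(c + 2)*(c + 2)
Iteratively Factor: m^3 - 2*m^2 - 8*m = (m + 2)*(m^2 - 4*m) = (m - 4)*(m + 2)*(m)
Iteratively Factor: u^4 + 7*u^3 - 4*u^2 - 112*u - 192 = (u + 4)*(u^3 + 3*u^2 - 16*u - 48) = (u + 3)*(u + 4)*(u^2 - 16) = (u + 3)*(u + 4)^2*(u - 4)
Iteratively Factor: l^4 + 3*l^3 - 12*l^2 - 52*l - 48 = (l + 2)*(l^3 + l^2 - 14*l - 24) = (l + 2)^2*(l^2 - l - 12) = (l - 4)*(l + 2)^2*(l + 3)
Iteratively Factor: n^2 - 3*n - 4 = (n - 4)*(n + 1)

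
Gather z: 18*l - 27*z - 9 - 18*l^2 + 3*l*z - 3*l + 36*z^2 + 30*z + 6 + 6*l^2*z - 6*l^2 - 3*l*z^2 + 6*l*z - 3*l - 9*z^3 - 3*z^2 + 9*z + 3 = -24*l^2 + 12*l - 9*z^3 + z^2*(33 - 3*l) + z*(6*l^2 + 9*l + 12)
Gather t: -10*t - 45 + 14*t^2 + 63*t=14*t^2 + 53*t - 45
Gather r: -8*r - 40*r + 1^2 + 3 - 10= -48*r - 6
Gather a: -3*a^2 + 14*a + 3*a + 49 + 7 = -3*a^2 + 17*a + 56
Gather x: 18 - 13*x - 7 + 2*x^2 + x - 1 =2*x^2 - 12*x + 10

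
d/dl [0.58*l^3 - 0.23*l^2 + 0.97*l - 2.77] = 1.74*l^2 - 0.46*l + 0.97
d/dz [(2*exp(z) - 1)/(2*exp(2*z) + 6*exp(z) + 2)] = (-exp(2*z) + exp(z) + 5/2)*exp(z)/(exp(4*z) + 6*exp(3*z) + 11*exp(2*z) + 6*exp(z) + 1)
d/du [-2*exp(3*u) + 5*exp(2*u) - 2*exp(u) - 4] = (-6*exp(2*u) + 10*exp(u) - 2)*exp(u)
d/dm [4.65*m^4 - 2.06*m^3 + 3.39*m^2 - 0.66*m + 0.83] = 18.6*m^3 - 6.18*m^2 + 6.78*m - 0.66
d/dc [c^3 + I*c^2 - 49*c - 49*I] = 3*c^2 + 2*I*c - 49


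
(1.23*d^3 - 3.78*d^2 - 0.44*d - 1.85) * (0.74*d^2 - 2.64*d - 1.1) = 0.9102*d^5 - 6.0444*d^4 + 8.3006*d^3 + 3.9506*d^2 + 5.368*d + 2.035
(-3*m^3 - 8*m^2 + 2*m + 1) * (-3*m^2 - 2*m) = 9*m^5 + 30*m^4 + 10*m^3 - 7*m^2 - 2*m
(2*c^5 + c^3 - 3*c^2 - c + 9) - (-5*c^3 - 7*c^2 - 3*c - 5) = 2*c^5 + 6*c^3 + 4*c^2 + 2*c + 14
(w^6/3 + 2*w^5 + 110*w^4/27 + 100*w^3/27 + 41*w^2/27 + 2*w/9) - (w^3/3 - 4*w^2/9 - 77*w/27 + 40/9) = w^6/3 + 2*w^5 + 110*w^4/27 + 91*w^3/27 + 53*w^2/27 + 83*w/27 - 40/9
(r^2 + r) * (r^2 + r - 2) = r^4 + 2*r^3 - r^2 - 2*r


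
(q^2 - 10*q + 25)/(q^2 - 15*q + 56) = (q^2 - 10*q + 25)/(q^2 - 15*q + 56)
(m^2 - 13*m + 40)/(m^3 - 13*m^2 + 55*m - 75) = (m - 8)/(m^2 - 8*m + 15)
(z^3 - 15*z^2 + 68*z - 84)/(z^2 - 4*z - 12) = (z^2 - 9*z + 14)/(z + 2)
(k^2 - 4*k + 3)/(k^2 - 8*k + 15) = (k - 1)/(k - 5)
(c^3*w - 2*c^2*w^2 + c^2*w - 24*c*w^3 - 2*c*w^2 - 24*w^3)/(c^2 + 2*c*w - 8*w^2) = w*(-c^2 + 6*c*w - c + 6*w)/(-c + 2*w)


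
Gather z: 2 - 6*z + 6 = 8 - 6*z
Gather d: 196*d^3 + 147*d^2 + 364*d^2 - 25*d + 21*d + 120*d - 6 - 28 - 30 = 196*d^3 + 511*d^2 + 116*d - 64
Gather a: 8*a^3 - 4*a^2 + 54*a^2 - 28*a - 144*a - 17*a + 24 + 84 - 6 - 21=8*a^3 + 50*a^2 - 189*a + 81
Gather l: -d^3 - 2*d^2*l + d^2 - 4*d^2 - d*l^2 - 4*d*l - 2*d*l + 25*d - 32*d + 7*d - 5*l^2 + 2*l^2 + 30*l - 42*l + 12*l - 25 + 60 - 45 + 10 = -d^3 - 3*d^2 + l^2*(-d - 3) + l*(-2*d^2 - 6*d)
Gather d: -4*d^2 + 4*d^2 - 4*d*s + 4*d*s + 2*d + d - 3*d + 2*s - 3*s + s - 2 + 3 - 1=0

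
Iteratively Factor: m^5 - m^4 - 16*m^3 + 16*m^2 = (m)*(m^4 - m^3 - 16*m^2 + 16*m) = m*(m - 1)*(m^3 - 16*m) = m*(m - 1)*(m + 4)*(m^2 - 4*m) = m*(m - 4)*(m - 1)*(m + 4)*(m)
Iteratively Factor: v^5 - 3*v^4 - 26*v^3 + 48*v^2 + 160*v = (v + 4)*(v^4 - 7*v^3 + 2*v^2 + 40*v) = (v + 2)*(v + 4)*(v^3 - 9*v^2 + 20*v) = (v - 5)*(v + 2)*(v + 4)*(v^2 - 4*v) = (v - 5)*(v - 4)*(v + 2)*(v + 4)*(v)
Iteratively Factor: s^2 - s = (s - 1)*(s)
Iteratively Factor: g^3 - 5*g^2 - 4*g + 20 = (g + 2)*(g^2 - 7*g + 10) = (g - 2)*(g + 2)*(g - 5)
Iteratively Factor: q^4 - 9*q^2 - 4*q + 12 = (q - 3)*(q^3 + 3*q^2 - 4) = (q - 3)*(q + 2)*(q^2 + q - 2) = (q - 3)*(q + 2)^2*(q - 1)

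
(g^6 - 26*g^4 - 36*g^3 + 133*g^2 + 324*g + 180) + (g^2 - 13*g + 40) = g^6 - 26*g^4 - 36*g^3 + 134*g^2 + 311*g + 220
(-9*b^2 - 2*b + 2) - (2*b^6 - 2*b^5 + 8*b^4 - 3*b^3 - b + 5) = -2*b^6 + 2*b^5 - 8*b^4 + 3*b^3 - 9*b^2 - b - 3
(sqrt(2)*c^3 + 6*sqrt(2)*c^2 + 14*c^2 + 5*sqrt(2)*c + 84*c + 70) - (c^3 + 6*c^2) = -c^3 + sqrt(2)*c^3 + 8*c^2 + 6*sqrt(2)*c^2 + 5*sqrt(2)*c + 84*c + 70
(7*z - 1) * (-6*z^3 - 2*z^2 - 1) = -42*z^4 - 8*z^3 + 2*z^2 - 7*z + 1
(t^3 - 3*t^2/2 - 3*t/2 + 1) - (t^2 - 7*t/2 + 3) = t^3 - 5*t^2/2 + 2*t - 2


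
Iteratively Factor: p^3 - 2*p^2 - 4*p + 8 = (p - 2)*(p^2 - 4) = (p - 2)*(p + 2)*(p - 2)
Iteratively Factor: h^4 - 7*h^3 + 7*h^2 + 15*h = (h)*(h^3 - 7*h^2 + 7*h + 15) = h*(h - 3)*(h^2 - 4*h - 5) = h*(h - 5)*(h - 3)*(h + 1)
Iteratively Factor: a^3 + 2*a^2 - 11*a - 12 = (a + 4)*(a^2 - 2*a - 3) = (a - 3)*(a + 4)*(a + 1)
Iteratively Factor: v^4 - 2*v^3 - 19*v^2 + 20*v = (v - 5)*(v^3 + 3*v^2 - 4*v) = v*(v - 5)*(v^2 + 3*v - 4) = v*(v - 5)*(v - 1)*(v + 4)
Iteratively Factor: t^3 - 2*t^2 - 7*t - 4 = (t - 4)*(t^2 + 2*t + 1) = (t - 4)*(t + 1)*(t + 1)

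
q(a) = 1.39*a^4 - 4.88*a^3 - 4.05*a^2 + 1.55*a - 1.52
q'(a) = 5.56*a^3 - 14.64*a^2 - 8.1*a + 1.55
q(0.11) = -1.40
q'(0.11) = 0.49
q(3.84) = -29.38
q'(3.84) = 69.39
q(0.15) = -1.39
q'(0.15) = 0.02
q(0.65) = -3.32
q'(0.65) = -8.37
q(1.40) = -15.34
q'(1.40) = -23.23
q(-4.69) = 1078.08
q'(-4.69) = -856.06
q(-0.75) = -2.46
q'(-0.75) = -2.96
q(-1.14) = 1.03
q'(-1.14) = -16.48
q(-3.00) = 201.73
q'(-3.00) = -256.03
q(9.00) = 5246.65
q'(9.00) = 2796.05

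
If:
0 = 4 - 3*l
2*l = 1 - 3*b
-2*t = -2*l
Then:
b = -5/9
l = 4/3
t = 4/3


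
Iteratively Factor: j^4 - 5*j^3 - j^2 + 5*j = (j - 1)*(j^3 - 4*j^2 - 5*j) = j*(j - 1)*(j^2 - 4*j - 5) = j*(j - 1)*(j + 1)*(j - 5)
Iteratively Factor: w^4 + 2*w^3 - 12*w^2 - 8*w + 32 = (w + 2)*(w^3 - 12*w + 16) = (w - 2)*(w + 2)*(w^2 + 2*w - 8) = (w - 2)*(w + 2)*(w + 4)*(w - 2)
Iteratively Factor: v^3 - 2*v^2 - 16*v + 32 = (v + 4)*(v^2 - 6*v + 8) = (v - 2)*(v + 4)*(v - 4)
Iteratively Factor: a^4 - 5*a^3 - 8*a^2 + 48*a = (a)*(a^3 - 5*a^2 - 8*a + 48) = a*(a - 4)*(a^2 - a - 12) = a*(a - 4)^2*(a + 3)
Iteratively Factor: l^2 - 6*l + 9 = (l - 3)*(l - 3)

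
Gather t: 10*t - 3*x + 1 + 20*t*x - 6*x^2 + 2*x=t*(20*x + 10) - 6*x^2 - x + 1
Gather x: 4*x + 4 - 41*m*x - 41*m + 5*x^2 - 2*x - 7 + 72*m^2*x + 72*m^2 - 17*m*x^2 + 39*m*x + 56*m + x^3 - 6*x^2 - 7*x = 72*m^2 + 15*m + x^3 + x^2*(-17*m - 1) + x*(72*m^2 - 2*m - 5) - 3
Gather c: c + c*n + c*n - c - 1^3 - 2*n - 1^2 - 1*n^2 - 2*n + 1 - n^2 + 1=2*c*n - 2*n^2 - 4*n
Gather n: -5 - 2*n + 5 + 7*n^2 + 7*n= 7*n^2 + 5*n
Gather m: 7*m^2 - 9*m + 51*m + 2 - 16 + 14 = 7*m^2 + 42*m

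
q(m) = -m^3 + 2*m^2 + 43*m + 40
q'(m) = -3*m^2 + 4*m + 43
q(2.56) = 146.41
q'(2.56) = 33.58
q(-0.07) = 37.00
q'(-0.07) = 42.71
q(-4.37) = -26.26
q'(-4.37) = -31.77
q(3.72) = 176.16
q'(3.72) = 16.36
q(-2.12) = -32.64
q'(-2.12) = 21.04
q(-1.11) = -3.90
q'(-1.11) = 34.86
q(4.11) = 181.09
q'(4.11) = 8.76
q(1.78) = 117.24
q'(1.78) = 40.61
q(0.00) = 40.00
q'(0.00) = 43.00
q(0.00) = 40.00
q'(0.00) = 43.00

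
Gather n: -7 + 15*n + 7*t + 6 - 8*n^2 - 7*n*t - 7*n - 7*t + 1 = -8*n^2 + n*(8 - 7*t)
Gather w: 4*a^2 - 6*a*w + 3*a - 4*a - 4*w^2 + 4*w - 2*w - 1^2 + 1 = 4*a^2 - a - 4*w^2 + w*(2 - 6*a)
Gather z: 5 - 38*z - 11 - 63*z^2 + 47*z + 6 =-63*z^2 + 9*z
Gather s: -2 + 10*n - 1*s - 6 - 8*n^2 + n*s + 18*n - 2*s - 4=-8*n^2 + 28*n + s*(n - 3) - 12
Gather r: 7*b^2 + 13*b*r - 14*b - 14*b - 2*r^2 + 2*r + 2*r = 7*b^2 - 28*b - 2*r^2 + r*(13*b + 4)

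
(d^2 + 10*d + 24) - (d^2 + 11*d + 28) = -d - 4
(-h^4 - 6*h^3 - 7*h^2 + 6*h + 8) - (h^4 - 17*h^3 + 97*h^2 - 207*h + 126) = -2*h^4 + 11*h^3 - 104*h^2 + 213*h - 118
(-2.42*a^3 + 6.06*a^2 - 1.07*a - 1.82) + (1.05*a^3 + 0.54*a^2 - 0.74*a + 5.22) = -1.37*a^3 + 6.6*a^2 - 1.81*a + 3.4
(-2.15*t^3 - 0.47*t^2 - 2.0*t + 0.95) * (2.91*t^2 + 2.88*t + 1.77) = -6.2565*t^5 - 7.5597*t^4 - 10.9791*t^3 - 3.8274*t^2 - 0.804*t + 1.6815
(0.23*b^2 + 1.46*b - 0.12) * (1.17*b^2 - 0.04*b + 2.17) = 0.2691*b^4 + 1.699*b^3 + 0.3003*b^2 + 3.173*b - 0.2604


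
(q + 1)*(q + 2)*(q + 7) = q^3 + 10*q^2 + 23*q + 14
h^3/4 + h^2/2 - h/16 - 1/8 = (h/4 + 1/2)*(h - 1/2)*(h + 1/2)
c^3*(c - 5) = c^4 - 5*c^3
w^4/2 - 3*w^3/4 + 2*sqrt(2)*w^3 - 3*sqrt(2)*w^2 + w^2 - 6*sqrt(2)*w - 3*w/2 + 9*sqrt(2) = (w/2 + sqrt(2))*(w - 3/2)*(w - sqrt(2))*(w + 3*sqrt(2))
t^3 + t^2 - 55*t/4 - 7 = (t - 7/2)*(t + 1/2)*(t + 4)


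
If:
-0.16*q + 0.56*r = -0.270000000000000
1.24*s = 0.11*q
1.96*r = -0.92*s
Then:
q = 1.47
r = -0.06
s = 0.13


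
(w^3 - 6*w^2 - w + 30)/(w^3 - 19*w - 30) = (w - 3)/(w + 3)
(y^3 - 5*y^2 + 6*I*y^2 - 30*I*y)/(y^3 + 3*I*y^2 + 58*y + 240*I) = y*(y - 5)/(y^2 - 3*I*y + 40)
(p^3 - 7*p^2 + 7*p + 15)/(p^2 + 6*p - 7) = (p^3 - 7*p^2 + 7*p + 15)/(p^2 + 6*p - 7)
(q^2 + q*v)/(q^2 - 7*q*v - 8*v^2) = q/(q - 8*v)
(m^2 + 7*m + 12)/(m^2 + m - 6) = (m + 4)/(m - 2)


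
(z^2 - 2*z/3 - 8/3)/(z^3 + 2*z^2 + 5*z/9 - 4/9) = 3*(z - 2)/(3*z^2 + 2*z - 1)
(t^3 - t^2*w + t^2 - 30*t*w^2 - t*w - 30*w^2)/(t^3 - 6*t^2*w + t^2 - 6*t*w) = (t + 5*w)/t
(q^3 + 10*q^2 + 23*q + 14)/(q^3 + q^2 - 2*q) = (q^2 + 8*q + 7)/(q*(q - 1))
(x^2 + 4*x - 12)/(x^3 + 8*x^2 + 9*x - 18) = (x - 2)/(x^2 + 2*x - 3)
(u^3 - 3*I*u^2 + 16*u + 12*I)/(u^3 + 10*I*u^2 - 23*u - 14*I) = (u - 6*I)/(u + 7*I)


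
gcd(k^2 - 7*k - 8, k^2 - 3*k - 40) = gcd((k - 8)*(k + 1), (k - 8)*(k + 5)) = k - 8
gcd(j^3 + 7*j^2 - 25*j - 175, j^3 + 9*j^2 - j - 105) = j^2 + 12*j + 35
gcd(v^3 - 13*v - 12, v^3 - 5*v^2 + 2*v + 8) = v^2 - 3*v - 4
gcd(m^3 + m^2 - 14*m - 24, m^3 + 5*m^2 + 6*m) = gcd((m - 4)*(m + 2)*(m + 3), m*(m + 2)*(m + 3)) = m^2 + 5*m + 6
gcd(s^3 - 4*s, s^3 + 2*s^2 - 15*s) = s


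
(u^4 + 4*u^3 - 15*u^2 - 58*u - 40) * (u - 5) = u^5 - u^4 - 35*u^3 + 17*u^2 + 250*u + 200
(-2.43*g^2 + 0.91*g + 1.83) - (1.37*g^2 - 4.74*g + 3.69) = -3.8*g^2 + 5.65*g - 1.86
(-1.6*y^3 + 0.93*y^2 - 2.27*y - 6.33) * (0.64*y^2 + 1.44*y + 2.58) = -1.024*y^5 - 1.7088*y^4 - 4.2416*y^3 - 4.9206*y^2 - 14.9718*y - 16.3314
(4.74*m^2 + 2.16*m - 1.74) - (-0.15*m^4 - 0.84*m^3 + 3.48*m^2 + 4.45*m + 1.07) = 0.15*m^4 + 0.84*m^3 + 1.26*m^2 - 2.29*m - 2.81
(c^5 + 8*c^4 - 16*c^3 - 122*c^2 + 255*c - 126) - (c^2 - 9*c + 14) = c^5 + 8*c^4 - 16*c^3 - 123*c^2 + 264*c - 140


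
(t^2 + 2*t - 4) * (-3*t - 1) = -3*t^3 - 7*t^2 + 10*t + 4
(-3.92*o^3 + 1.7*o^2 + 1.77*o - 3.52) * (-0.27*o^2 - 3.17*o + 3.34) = 1.0584*o^5 + 11.9674*o^4 - 18.9597*o^3 + 1.0175*o^2 + 17.0702*o - 11.7568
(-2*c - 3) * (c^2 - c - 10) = -2*c^3 - c^2 + 23*c + 30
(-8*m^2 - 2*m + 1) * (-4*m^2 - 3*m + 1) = 32*m^4 + 32*m^3 - 6*m^2 - 5*m + 1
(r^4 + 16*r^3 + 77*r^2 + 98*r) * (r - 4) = r^5 + 12*r^4 + 13*r^3 - 210*r^2 - 392*r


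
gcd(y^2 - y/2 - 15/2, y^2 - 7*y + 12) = y - 3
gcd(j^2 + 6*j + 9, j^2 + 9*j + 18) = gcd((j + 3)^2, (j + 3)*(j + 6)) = j + 3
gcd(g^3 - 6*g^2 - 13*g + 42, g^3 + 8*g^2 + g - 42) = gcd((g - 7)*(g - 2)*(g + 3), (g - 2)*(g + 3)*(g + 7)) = g^2 + g - 6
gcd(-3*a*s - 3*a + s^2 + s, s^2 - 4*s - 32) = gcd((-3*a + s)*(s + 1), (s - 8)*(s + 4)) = 1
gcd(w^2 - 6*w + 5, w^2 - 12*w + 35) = w - 5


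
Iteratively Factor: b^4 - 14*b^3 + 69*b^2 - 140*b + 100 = (b - 2)*(b^3 - 12*b^2 + 45*b - 50) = (b - 2)^2*(b^2 - 10*b + 25) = (b - 5)*(b - 2)^2*(b - 5)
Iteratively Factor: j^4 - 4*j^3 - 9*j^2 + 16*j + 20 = (j + 2)*(j^3 - 6*j^2 + 3*j + 10) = (j + 1)*(j + 2)*(j^2 - 7*j + 10) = (j - 2)*(j + 1)*(j + 2)*(j - 5)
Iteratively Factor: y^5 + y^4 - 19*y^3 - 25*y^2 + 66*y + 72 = (y - 2)*(y^4 + 3*y^3 - 13*y^2 - 51*y - 36) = (y - 2)*(y + 3)*(y^3 - 13*y - 12) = (y - 4)*(y - 2)*(y + 3)*(y^2 + 4*y + 3) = (y - 4)*(y - 2)*(y + 3)^2*(y + 1)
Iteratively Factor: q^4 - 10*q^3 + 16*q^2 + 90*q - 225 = (q - 3)*(q^3 - 7*q^2 - 5*q + 75) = (q - 5)*(q - 3)*(q^2 - 2*q - 15) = (q - 5)^2*(q - 3)*(q + 3)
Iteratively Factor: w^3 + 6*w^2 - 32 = (w + 4)*(w^2 + 2*w - 8) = (w + 4)^2*(w - 2)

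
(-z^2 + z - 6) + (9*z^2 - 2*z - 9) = 8*z^2 - z - 15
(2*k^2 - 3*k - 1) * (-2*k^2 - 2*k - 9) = -4*k^4 + 2*k^3 - 10*k^2 + 29*k + 9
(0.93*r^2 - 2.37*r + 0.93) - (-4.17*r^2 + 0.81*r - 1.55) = 5.1*r^2 - 3.18*r + 2.48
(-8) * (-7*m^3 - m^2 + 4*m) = 56*m^3 + 8*m^2 - 32*m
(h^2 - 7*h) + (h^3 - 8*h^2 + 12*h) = h^3 - 7*h^2 + 5*h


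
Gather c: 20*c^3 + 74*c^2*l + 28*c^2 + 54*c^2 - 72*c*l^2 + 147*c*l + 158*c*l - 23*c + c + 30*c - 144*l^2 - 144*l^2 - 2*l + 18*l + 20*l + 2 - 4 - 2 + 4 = 20*c^3 + c^2*(74*l + 82) + c*(-72*l^2 + 305*l + 8) - 288*l^2 + 36*l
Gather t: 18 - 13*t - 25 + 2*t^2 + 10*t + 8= 2*t^2 - 3*t + 1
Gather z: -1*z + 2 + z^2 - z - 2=z^2 - 2*z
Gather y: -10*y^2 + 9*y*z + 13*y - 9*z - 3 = -10*y^2 + y*(9*z + 13) - 9*z - 3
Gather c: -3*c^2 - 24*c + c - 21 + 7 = -3*c^2 - 23*c - 14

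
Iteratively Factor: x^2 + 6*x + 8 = (x + 4)*(x + 2)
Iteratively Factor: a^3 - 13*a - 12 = (a + 1)*(a^2 - a - 12) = (a - 4)*(a + 1)*(a + 3)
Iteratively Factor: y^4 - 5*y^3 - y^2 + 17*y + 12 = (y - 4)*(y^3 - y^2 - 5*y - 3) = (y - 4)*(y + 1)*(y^2 - 2*y - 3) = (y - 4)*(y + 1)^2*(y - 3)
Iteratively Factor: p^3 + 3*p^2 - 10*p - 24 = (p + 4)*(p^2 - p - 6) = (p + 2)*(p + 4)*(p - 3)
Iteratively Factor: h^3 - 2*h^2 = (h)*(h^2 - 2*h) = h*(h - 2)*(h)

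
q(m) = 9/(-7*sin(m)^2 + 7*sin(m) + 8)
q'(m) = 9*(14*sin(m)*cos(m) - 7*cos(m))/(-7*sin(m)^2 + 7*sin(m) + 8)^2 = 63*(2*sin(m) - 1)*cos(m)/(-7*sin(m)^2 + 7*sin(m) + 8)^2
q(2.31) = 0.96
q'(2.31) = -0.23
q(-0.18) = 1.38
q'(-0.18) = -1.98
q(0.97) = 1.00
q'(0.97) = 0.28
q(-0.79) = -17.83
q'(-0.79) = -421.42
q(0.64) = 0.93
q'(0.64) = 0.10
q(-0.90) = -5.06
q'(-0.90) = -31.78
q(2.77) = 0.94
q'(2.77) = 0.17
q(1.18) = 1.06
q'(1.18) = 0.28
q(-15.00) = 18.45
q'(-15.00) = 462.61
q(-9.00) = 2.29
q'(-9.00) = 6.79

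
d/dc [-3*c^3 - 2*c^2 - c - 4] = -9*c^2 - 4*c - 1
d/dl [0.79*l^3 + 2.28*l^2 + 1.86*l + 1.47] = 2.37*l^2 + 4.56*l + 1.86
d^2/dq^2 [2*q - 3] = 0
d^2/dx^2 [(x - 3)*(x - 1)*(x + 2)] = 6*x - 4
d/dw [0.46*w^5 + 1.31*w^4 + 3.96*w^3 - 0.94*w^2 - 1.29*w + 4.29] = 2.3*w^4 + 5.24*w^3 + 11.88*w^2 - 1.88*w - 1.29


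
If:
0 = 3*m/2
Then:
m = 0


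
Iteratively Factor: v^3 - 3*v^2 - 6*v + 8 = (v - 1)*(v^2 - 2*v - 8) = (v - 1)*(v + 2)*(v - 4)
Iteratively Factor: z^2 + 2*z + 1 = (z + 1)*(z + 1)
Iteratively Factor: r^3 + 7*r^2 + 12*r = (r + 3)*(r^2 + 4*r) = r*(r + 3)*(r + 4)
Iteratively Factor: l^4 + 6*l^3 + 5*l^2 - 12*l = (l)*(l^3 + 6*l^2 + 5*l - 12) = l*(l - 1)*(l^2 + 7*l + 12) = l*(l - 1)*(l + 4)*(l + 3)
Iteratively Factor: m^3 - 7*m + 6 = (m - 1)*(m^2 + m - 6) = (m - 1)*(m + 3)*(m - 2)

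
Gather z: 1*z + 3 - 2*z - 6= -z - 3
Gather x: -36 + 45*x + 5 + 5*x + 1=50*x - 30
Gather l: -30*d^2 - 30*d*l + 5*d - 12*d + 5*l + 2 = -30*d^2 - 7*d + l*(5 - 30*d) + 2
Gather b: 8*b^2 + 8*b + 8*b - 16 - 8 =8*b^2 + 16*b - 24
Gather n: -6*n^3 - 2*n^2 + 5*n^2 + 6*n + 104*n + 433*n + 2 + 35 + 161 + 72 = -6*n^3 + 3*n^2 + 543*n + 270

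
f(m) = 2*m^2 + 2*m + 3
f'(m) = 4*m + 2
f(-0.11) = 2.80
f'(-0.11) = 1.56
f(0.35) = 3.94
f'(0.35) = 3.40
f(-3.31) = 18.29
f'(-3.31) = -11.24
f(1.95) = 14.50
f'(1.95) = 9.80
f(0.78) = 5.78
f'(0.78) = 5.12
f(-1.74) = 5.58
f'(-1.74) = -4.96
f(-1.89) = 6.36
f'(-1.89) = -5.56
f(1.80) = 13.08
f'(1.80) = 9.20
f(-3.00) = 15.00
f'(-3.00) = -10.00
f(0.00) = 3.00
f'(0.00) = 2.00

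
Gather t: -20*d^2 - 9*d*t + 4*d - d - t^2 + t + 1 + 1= -20*d^2 + 3*d - t^2 + t*(1 - 9*d) + 2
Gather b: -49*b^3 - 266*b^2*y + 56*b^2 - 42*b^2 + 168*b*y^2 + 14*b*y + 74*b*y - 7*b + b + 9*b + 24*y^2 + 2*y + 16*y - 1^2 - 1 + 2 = -49*b^3 + b^2*(14 - 266*y) + b*(168*y^2 + 88*y + 3) + 24*y^2 + 18*y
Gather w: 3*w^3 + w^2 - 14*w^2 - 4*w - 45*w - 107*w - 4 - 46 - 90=3*w^3 - 13*w^2 - 156*w - 140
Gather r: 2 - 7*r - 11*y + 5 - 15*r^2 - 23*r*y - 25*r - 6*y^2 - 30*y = -15*r^2 + r*(-23*y - 32) - 6*y^2 - 41*y + 7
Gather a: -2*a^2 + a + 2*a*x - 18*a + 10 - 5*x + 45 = -2*a^2 + a*(2*x - 17) - 5*x + 55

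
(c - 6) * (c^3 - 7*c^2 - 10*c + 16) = c^4 - 13*c^3 + 32*c^2 + 76*c - 96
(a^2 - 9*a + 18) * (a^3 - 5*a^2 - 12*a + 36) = a^5 - 14*a^4 + 51*a^3 + 54*a^2 - 540*a + 648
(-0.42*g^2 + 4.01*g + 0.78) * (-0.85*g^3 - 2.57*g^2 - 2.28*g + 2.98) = 0.357*g^5 - 2.3291*g^4 - 10.0111*g^3 - 12.399*g^2 + 10.1714*g + 2.3244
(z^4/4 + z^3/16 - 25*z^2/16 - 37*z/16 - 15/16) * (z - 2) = z^5/4 - 7*z^4/16 - 27*z^3/16 + 13*z^2/16 + 59*z/16 + 15/8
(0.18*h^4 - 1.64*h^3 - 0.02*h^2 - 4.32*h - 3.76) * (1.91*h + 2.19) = 0.3438*h^5 - 2.7382*h^4 - 3.6298*h^3 - 8.295*h^2 - 16.6424*h - 8.2344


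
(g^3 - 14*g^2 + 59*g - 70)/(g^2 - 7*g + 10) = g - 7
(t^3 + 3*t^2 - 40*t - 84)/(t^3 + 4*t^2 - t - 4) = (t^3 + 3*t^2 - 40*t - 84)/(t^3 + 4*t^2 - t - 4)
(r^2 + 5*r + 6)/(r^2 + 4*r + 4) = (r + 3)/(r + 2)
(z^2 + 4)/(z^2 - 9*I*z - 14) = (z + 2*I)/(z - 7*I)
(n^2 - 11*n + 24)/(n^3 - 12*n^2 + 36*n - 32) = (n - 3)/(n^2 - 4*n + 4)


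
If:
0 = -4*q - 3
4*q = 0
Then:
No Solution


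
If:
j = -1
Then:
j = -1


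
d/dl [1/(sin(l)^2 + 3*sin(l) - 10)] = -(2*sin(l) + 3)*cos(l)/(sin(l)^2 + 3*sin(l) - 10)^2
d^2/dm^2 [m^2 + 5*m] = 2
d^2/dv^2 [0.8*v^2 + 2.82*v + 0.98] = 1.60000000000000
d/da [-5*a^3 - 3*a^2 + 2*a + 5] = -15*a^2 - 6*a + 2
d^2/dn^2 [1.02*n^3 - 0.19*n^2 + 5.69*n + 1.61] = 6.12*n - 0.38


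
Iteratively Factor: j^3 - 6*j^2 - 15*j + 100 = (j - 5)*(j^2 - j - 20) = (j - 5)^2*(j + 4)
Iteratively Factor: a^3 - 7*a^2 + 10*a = (a - 2)*(a^2 - 5*a) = (a - 5)*(a - 2)*(a)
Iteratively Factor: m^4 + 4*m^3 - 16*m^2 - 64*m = (m)*(m^3 + 4*m^2 - 16*m - 64) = m*(m + 4)*(m^2 - 16) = m*(m - 4)*(m + 4)*(m + 4)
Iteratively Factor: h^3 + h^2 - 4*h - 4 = (h + 1)*(h^2 - 4) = (h - 2)*(h + 1)*(h + 2)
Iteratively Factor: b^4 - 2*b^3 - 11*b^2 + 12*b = (b + 3)*(b^3 - 5*b^2 + 4*b) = b*(b + 3)*(b^2 - 5*b + 4) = b*(b - 1)*(b + 3)*(b - 4)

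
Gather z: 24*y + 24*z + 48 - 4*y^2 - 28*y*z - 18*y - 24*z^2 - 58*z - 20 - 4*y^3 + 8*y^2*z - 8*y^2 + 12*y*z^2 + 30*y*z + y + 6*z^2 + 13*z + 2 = -4*y^3 - 12*y^2 + 7*y + z^2*(12*y - 18) + z*(8*y^2 + 2*y - 21) + 30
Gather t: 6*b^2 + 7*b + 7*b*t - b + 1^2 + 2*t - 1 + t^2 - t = 6*b^2 + 6*b + t^2 + t*(7*b + 1)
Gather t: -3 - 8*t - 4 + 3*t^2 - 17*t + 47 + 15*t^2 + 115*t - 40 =18*t^2 + 90*t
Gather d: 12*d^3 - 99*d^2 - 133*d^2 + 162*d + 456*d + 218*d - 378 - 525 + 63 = 12*d^3 - 232*d^2 + 836*d - 840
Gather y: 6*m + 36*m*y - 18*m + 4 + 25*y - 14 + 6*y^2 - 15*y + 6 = -12*m + 6*y^2 + y*(36*m + 10) - 4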